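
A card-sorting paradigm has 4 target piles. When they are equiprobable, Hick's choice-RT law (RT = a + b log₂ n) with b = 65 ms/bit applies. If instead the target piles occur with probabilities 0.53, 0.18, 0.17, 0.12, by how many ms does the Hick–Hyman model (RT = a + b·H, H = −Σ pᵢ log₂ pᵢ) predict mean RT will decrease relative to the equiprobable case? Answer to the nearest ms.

The RT saving is b·ΔH. Equiprobable H₀ = log₂(4) = 2.0000 bits; with the given probabilities H = 1.7324 bits.
b·(H₀ − H) = 65 × (2.0000 − 1.7324) = 17.39 ms.

17 ms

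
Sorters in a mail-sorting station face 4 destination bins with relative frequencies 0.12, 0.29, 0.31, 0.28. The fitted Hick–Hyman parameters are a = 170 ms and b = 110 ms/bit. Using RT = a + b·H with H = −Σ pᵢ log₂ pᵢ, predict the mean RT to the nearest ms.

382 ms

H = 0.12·log₂(1/0.12) + 0.29·log₂(1/0.29) + 0.31·log₂(1/0.31) + 0.28·log₂(1/0.28) = 1.9230 bits.
RT = 170 + 110 × 1.9230 = 381.53 ms.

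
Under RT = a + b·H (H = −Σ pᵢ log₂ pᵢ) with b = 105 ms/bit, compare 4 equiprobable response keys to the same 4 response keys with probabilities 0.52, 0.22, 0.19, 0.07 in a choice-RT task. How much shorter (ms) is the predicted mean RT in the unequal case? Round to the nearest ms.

32 ms

The RT saving is b·ΔH. Equiprobable H₀ = log₂(4) = 2.0000 bits; with the given probabilities H = 1.6949 bits.
b·(H₀ − H) = 105 × (2.0000 − 1.6949) = 32.03 ms.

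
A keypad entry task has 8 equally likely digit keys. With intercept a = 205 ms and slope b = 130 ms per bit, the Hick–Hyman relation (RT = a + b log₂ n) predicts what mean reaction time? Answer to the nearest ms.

log₂(8) = 3 bits, so RT = 205 + 130 × 3 ≈ 595.000 ms.

595 ms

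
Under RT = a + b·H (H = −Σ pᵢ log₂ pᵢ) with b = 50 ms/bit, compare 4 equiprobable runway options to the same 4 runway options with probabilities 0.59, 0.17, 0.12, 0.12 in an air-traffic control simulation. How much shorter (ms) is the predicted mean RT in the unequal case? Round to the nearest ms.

The RT saving is b·ΔH. Equiprobable H₀ = log₂(4) = 2.0000 bits; with the given probabilities H = 1.6178 bits.
b·(H₀ − H) = 50 × (2.0000 − 1.6178) = 19.11 ms.

19 ms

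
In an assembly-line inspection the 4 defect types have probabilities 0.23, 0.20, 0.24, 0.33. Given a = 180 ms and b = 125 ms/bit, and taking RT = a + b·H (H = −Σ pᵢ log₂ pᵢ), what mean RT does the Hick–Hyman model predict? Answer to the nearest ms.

H = 0.23·log₂(1/0.23) + 0.20·log₂(1/0.20) + 0.24·log₂(1/0.24) + 0.33·log₂(1/0.33) = 1.9740 bits.
RT = 180 + 125 × 1.9740 = 426.75 ms.

427 ms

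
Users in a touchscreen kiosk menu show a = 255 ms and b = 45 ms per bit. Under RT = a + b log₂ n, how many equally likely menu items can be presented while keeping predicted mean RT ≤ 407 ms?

10

Information budget: (407 − 255)/45 = 3.3778 bits, so n ≤ 2^3.3778 = 10.395 → at most 10.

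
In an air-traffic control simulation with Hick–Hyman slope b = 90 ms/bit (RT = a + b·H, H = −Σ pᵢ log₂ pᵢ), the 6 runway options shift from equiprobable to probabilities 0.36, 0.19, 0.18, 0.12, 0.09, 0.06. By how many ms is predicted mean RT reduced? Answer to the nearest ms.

Equiprobable entropy H₀ = log₂ 6 = 2.5850 bits.
Skewed entropy H = −Σ pᵢ log₂ pᵢ = 2.3544 bits.
ΔRT = b·(H₀ − H) = 90 × 0.2306 = 20.75 ms.

21 ms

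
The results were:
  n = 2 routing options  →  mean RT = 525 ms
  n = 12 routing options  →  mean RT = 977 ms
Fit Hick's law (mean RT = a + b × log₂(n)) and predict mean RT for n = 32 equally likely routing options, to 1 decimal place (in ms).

Solve the two-equation system in a and b:
  b = (977 − 525) / (log₂ 12 − log₂ 2) = 452 / (3.5850 − 1) = 174.857 ms/bit
  a = 525 − 174.857 × 1 = 350.143 ms
Then RT(32) = 350.143 + 174.857 × log₂ 32 = 350.143 + 174.857 × 5 ≈ 1224.430 ms.

1224.4 ms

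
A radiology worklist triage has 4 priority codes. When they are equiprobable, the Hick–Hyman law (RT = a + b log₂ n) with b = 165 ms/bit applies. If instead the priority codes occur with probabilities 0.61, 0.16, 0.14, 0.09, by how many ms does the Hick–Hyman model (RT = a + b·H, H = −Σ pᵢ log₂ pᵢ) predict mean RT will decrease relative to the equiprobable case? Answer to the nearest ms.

71 ms

Equiprobable entropy H₀ = log₂ 4 = 2.0000 bits.
Skewed entropy H = −Σ pᵢ log₂ pᵢ = 1.5678 bits.
ΔRT = b·(H₀ − H) = 165 × 0.4322 = 71.32 ms.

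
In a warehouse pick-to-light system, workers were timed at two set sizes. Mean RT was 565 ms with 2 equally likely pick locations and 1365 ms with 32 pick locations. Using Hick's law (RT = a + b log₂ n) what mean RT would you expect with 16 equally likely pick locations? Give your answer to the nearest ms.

1165 ms

Fit slope and intercept:
  b = (1365 − 565) / (log₂ 32 − log₂ 2) = 800 / (5 − 1) = 200 ms/bit
  a = 565 − 200 × 1 = 365 ms
Then RT(16) = 365 + 200 × log₂ 16 = 365 + 200 × 4 ≈ 1165.000 ms.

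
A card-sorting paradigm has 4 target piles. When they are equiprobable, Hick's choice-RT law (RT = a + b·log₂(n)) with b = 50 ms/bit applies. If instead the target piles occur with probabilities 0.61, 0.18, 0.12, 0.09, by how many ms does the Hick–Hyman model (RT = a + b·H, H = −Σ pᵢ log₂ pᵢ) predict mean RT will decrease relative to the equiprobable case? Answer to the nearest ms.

22 ms

The RT saving is b·ΔH. Equiprobable H₀ = log₂(4) = 2.0000 bits; with the given probabilities H = 1.5600 bits.
b·(H₀ − H) = 50 × (2.0000 − 1.5600) = 22.00 ms.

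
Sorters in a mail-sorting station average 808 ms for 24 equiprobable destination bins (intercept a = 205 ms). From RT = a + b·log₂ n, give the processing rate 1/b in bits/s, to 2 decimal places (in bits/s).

7.60 bits/s

Choice component = 808 − 205 = 603 ms over log₂(24) = 4.5850 bits.
b = 603 / 4.5850 = 131.517 ms/bit, so 1/b = 7.604 bits/s.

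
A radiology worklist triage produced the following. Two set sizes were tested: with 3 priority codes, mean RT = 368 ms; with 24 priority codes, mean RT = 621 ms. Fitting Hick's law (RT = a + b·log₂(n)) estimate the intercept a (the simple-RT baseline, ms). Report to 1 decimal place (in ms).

234.3 ms

The slope on a log₂ axis is (621 − 368) / (4.5850 − 1.5850) = 84.333 ms/bit.
a = RT₁ − b·log₂ n₁ = 368 − 84.333 × 1.5850 = 234.335 ms.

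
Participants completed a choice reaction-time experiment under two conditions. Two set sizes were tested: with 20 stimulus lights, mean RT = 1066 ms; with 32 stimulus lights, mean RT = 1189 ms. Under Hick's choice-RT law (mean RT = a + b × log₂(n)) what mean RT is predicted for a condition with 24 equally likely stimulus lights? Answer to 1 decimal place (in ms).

Fit slope and intercept:
  b = (1189 − 1066) / (log₂ 32 − log₂ 20) = 123 / (5 − 4.3219) = 181.397 ms/bit
  a = 1066 − 181.397 × 4.3219 = 282.017 ms
Then RT(24) = 282.017 + 181.397 × log₂ 24 = 282.017 + 181.397 × 4.5850 ≈ 1113.714 ms.

1113.7 ms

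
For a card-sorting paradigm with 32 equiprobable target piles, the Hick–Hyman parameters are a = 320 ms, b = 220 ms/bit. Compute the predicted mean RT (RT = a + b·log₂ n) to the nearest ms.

log₂(32) = 5 bits, so RT = 320 + 220 × 5 ≈ 1420.000 ms.

1420 ms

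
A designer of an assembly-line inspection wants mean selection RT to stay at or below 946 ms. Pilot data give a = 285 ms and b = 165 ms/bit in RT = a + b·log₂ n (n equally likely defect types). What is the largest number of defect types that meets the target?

16

165·log₂ n ≤ 946 − 285 = 661, giving log₂ n ≤ 4.0061 and n ≤ 16.067. The largest whole number is 16.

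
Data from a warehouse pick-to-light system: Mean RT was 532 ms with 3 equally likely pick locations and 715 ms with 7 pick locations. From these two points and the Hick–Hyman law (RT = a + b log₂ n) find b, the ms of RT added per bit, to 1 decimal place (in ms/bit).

149.7 ms/bit

Slope: b = (715 − 532) / (log₂ 7 − log₂ 3) = 183/1.2224 = 149.706 ms/bit.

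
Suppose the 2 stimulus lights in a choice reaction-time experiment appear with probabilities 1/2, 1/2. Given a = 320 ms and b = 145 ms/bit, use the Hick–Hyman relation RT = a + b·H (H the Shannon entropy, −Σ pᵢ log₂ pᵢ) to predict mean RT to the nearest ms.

Each term −pᵢ log₂ pᵢ: 0.5·1 + 0.5·1; summed, H = 1.000 bits.
Mean RT = a + bH = 320 + 145·1.000 = 465.00 ms.

465 ms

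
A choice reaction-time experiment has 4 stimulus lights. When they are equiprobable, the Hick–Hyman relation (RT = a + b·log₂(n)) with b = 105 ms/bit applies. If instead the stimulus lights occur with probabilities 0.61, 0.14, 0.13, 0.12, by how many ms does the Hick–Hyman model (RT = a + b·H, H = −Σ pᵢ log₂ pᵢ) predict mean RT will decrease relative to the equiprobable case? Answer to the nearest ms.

The RT saving is b·ΔH. Equiprobable H₀ = log₂(4) = 2.0000 bits; with the given probabilities H = 1.5818 bits.
b·(H₀ − H) = 105 × (2.0000 − 1.5818) = 43.91 ms.

44 ms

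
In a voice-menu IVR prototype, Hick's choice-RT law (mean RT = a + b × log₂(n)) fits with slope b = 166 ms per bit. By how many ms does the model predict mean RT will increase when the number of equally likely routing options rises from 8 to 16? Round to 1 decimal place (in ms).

The intercept a cancels: ΔRT = b·(log₂ n₂ − log₂ n₁) = b·log₂(n₂/n₁).
log₂(16) − log₂(8) = log₂(16/8) = log₂(2) = 1.
ΔRT = 166 × 1.0000 = 166.000 ms.

166.0 ms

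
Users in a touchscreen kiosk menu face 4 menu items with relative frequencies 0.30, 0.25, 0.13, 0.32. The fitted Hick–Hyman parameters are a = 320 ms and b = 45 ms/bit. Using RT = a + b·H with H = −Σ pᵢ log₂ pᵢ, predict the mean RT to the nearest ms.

407 ms

H = 0.30·log₂(1/0.30) + 0.25·log₂(1/0.25) + 0.13·log₂(1/0.13) + 0.32·log₂(1/0.32) = 1.9298 bits.
RT = 320 + 45 × 1.9298 = 406.84 ms.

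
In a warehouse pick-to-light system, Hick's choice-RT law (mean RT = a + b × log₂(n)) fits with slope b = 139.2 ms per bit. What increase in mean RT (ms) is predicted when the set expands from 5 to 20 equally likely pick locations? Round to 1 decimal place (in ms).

Only the slope matters, since a is common to both: ΔRT = b·log₂(n₂/n₁).
log₂(20) − log₂(5) = log₂(20/5) = log₂(4) = 2.
ΔRT = 139.2 × 2.0000 = 278.400 ms.

278.4 ms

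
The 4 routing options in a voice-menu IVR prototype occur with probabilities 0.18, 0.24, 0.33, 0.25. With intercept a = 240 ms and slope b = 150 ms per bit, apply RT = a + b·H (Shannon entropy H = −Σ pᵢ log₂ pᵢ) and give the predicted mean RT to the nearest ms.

Entropy contributions −pᵢ log₂ pᵢ: 0.4453, 0.4941, 0.5278, 0.5000; sum H = 1.9673 bits.
RT = a + bH = 240 + 150·1.9673 = 535.09 ms.

535 ms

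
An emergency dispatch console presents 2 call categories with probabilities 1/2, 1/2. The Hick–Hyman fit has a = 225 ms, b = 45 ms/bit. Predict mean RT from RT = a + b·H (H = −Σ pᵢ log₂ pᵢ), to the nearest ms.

270 ms

H = −Σ pᵢ log₂ pᵢ = 0.5·1 + 0.5·1 = 1.000 bits.
RT = 225 + 45 × 1.000 = 270.00 ms.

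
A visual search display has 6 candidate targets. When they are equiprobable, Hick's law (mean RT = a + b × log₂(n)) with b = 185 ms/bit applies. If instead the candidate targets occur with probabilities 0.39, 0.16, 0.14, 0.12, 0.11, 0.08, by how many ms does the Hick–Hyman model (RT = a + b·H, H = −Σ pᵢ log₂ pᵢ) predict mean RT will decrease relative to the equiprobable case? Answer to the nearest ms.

The RT saving is b·ΔH. Equiprobable H₀ = log₂(6) = 2.5850 bits; with the given probabilities H = 2.3588 bits.
b·(H₀ − H) = 185 × (2.5850 − 2.3588) = 41.84 ms.

42 ms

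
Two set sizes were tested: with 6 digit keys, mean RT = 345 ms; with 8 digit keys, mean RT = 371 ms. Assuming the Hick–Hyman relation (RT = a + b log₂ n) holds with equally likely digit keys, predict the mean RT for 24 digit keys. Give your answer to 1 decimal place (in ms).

470.3 ms

Solve the two-equation system in a and b:
  b = (371 − 345) / (log₂ 8 − log₂ 6) = 26 / (3 − 2.5850) = 62.645 ms/bit
  a = 345 − 62.645 × 2.5850 = 183.065 ms
Then RT(24) = 183.065 + 62.645 × log₂ 24 = 183.065 + 62.645 × 4.5850 ≈ 470.290 ms.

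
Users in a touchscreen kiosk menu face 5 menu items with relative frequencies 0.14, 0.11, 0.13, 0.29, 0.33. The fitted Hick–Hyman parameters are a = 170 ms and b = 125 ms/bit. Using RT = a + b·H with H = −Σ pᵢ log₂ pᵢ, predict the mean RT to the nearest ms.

442 ms

Entropy contributions −pᵢ log₂ pᵢ: 0.3971, 0.3503, 0.3826, 0.5179, 0.5278; sum H = 2.1758 bits.
RT = a + bH = 170 + 125·2.1758 = 441.97 ms.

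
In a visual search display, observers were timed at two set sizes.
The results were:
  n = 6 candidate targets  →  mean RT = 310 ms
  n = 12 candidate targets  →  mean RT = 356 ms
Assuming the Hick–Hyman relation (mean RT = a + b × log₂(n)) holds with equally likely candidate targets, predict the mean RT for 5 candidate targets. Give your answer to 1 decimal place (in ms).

Fit slope and intercept:
  b = (356 − 310) / (log₂ 12 − log₂ 6) = 46 / (3.5850 − 2.5850) = 46.000 ms/bit
  a = 310 − 46.000 × 2.5850 = 191.092 ms
Then RT(5) = 191.092 + 46.000 × log₂ 5 = 191.092 + 46.000 × 2.3219 ≈ 297.900 ms.

297.9 ms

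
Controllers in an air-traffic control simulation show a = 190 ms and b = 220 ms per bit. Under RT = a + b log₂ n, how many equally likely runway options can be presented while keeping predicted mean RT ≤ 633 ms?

Set 190 + 220·log₂ n ≤ 633 → log₂ n ≤ (633 − 190)/220 = 2.0136.
So n ≤ 2^2.0136 = 4.038; the largest integer n is 4.

4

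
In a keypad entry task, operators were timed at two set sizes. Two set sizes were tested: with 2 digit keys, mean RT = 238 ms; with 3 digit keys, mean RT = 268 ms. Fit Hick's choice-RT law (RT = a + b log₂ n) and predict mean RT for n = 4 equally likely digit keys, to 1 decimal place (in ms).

Solve the two-equation system in a and b:
  b = (268 − 238) / (log₂ 3 − log₂ 2) = 30 / (1.5850 − 1) = 51.285 ms/bit
  a = 238 − 51.285 × 1 = 186.715 ms
Then RT(4) = 186.715 + 51.285 × log₂ 4 = 186.715 + 51.285 × 2 ≈ 289.285 ms.

289.3 ms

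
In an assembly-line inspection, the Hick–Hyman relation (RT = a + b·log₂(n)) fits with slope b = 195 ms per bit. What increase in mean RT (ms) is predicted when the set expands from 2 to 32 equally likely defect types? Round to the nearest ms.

780 ms

Only the slope matters, since a is common to both: ΔRT = b·log₂(n₂/n₁).
log₂(32) − log₂(2) = log₂(32/2) = log₂(16) = 4.
ΔRT = 195 × 4.0000 = 780.000 ms.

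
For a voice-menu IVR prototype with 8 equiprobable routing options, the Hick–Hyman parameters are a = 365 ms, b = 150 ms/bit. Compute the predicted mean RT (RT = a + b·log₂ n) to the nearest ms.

log₂(8) = 3 bits, so RT = 365 + 150 × 3 ≈ 815.000 ms.

815 ms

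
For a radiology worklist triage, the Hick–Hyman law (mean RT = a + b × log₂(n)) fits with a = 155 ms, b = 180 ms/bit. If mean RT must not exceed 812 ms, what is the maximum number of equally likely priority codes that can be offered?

12

180·log₂ n ≤ 812 − 155 = 657, giving log₂ n ≤ 3.6500 and n ≤ 12.553. The largest whole number is 12.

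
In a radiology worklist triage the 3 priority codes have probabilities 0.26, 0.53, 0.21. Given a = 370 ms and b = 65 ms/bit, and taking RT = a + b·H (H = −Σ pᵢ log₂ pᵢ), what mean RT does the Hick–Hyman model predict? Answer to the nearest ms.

H = 0.26·log₂(1/0.26) + 0.53·log₂(1/0.53) + 0.21·log₂(1/0.21) = 1.4636 bits.
RT = 370 + 65 × 1.4636 = 465.13 ms.

465 ms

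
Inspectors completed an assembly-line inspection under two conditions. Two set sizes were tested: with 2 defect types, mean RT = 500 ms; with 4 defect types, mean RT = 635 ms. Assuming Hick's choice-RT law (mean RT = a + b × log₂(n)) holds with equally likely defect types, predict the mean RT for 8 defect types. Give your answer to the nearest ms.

770 ms

RT is linear in log₂ n, so two points fix the line:
  b = (635 − 500) / (log₂ 4 − log₂ 2) = 135 / (2 − 1) = 135 ms/bit
  a = 500 − 135 × 1 = 365 ms
Then RT(8) = 365 + 135 × log₂ 8 = 365 + 135 × 3 ≈ 770.000 ms.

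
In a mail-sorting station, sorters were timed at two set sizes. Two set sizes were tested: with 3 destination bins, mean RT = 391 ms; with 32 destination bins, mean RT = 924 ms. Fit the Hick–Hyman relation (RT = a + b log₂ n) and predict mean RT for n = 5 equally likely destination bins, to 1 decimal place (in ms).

RT is linear in log₂ n, so two points fix the line:
  b = (924 − 391) / (log₂ 32 − log₂ 3) = 533 / (5 − 1.5850) = 156.074 ms/bit
  a = 391 − 156.074 × 1.5850 = 143.628 ms
Then RT(5) = 143.628 + 156.074 × log₂ 5 = 143.628 + 156.074 × 2.3219 ≈ 506.021 ms.

506.0 ms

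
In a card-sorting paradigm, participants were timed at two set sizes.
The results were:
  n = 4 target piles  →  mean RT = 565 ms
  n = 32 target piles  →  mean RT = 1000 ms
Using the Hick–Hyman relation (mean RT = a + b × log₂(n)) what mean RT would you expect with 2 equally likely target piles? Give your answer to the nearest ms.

Fit slope and intercept:
  b = (1000 − 565) / (log₂ 32 − log₂ 4) = 435 / (5 − 2) = 145 ms/bit
  a = 565 − 145 × 2 = 275 ms
Then RT(2) = 275 + 145 × log₂ 2 = 275 + 145 × 1 ≈ 420.000 ms.

420 ms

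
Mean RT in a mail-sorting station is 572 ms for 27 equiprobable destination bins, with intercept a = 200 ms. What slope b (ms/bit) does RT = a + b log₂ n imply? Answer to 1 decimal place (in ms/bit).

27 alternatives carry log₂ 27 = 4.7549 bits; the choice cost is 572 − 200 = 372 ms, so b = 372/4.7549 = 78.235 ms/bit.

78.2 ms/bit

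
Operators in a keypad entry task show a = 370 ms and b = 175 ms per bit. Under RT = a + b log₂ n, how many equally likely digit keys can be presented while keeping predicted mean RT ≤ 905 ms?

Set 370 + 175·log₂ n ≤ 905 → log₂ n ≤ (905 − 370)/175 = 3.0571.
So n ≤ 2^3.0571 = 8.323; the largest integer n is 8.

8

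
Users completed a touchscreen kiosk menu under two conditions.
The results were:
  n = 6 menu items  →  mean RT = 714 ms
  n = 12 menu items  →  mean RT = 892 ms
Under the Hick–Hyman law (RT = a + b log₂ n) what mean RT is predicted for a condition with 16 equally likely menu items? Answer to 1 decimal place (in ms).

965.9 ms

RT is linear in log₂ n, so two points fix the line:
  b = (892 − 714) / (log₂ 12 − log₂ 6) = 178 / (3.5850 − 2.5850) = 178.000 ms/bit
  a = 714 − 178.000 × 2.5850 = 253.877 ms
Then RT(16) = 253.877 + 178.000 × log₂ 16 = 253.877 + 178.000 × 4 ≈ 965.877 ms.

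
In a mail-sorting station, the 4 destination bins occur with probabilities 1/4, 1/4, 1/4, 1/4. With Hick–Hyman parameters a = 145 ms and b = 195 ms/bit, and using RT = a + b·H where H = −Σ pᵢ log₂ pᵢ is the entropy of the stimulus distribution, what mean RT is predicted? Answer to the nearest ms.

H = −Σ pᵢ log₂ pᵢ = 0.25·2 + 0.25·2 + 0.25·2 + 0.25·2 = 2.000 bits.
RT = 145 + 195 × 2.000 = 535.00 ms.

535 ms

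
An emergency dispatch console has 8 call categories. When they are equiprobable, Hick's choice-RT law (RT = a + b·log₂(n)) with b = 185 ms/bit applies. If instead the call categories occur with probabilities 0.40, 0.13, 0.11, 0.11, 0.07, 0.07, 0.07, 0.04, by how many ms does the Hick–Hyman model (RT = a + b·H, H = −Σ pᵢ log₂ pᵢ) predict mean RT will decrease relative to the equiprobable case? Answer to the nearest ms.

73 ms

The RT saving is b·ΔH. Equiprobable H₀ = log₂(8) = 3.0000 bits; with the given probabilities H = 2.6034 bits.
b·(H₀ − H) = 185 × (3.0000 − 2.6034) = 73.37 ms.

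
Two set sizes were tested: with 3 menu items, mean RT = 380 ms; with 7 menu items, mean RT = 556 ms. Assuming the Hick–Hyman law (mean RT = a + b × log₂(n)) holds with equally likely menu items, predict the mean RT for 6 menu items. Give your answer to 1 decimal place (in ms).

524.0 ms

With log₂ n on the abscissa the relation is linear; from the two conditions:
  b = (556 − 380) / (log₂ 7 − log₂ 3) = 176 / (2.8074 − 1.5850) = 143.980 ms/bit
  a = 380 − 143.980 × 1.5850 = 151.797 ms
Then RT(6) = 151.797 + 143.980 × log₂ 6 = 151.797 + 143.980 × 2.5850 ≈ 523.980 ms.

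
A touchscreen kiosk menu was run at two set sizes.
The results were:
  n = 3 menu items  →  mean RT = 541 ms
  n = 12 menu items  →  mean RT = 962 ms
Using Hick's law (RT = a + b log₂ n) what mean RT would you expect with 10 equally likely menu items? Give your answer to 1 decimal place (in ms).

RT is linear in log₂ n, so two points fix the line:
  b = (962 − 541) / (log₂ 12 − log₂ 3) = 421 / (3.5850 − 1.5850) = 210.500 ms/bit
  a = 541 − 210.500 × 1.5850 = 207.365 ms
Then RT(10) = 207.365 + 210.500 × log₂ 10 = 207.365 + 210.500 × 3.3219 ≈ 906.631 ms.

906.6 ms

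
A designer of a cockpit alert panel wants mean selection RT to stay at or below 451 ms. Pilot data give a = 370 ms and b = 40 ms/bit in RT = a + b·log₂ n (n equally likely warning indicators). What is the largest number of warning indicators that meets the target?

4

40·log₂ n ≤ 451 − 370 = 81, giving log₂ n ≤ 2.0250 and n ≤ 4.070. The largest whole number is 4.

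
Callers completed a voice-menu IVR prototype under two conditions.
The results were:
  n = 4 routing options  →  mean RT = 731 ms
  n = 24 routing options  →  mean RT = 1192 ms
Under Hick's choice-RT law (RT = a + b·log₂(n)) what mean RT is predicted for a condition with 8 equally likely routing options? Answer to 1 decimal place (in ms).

909.3 ms

Fit slope and intercept:
  b = (1192 − 731) / (log₂ 24 − log₂ 4) = 461 / (4.5850 − 2) = 178.339 ms/bit
  a = 731 − 178.339 × 2 = 374.322 ms
Then RT(8) = 374.322 + 178.339 × log₂ 8 = 374.322 + 178.339 × 3 ≈ 909.339 ms.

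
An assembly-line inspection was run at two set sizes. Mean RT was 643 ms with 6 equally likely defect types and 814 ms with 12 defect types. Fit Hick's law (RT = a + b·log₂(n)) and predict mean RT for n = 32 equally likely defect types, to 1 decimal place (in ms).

With log₂ n on the abscissa the relation is linear; from the two conditions:
  b = (814 − 643) / (log₂ 12 − log₂ 6) = 171 / (3.5850 − 2.5850) = 171.000 ms/bit
  a = 643 − 171.000 × 2.5850 = 200.971 ms
Then RT(32) = 200.971 + 171.000 × log₂ 32 = 200.971 + 171.000 × 5 ≈ 1055.971 ms.

1056.0 ms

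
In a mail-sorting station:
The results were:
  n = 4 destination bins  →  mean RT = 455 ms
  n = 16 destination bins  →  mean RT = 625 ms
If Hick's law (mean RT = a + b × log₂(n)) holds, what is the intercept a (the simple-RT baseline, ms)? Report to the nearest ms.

285 ms

The slope on a log₂ axis is (625 − 455) / (4 − 2) = 85 ms/bit.
a = RT₁ − b·log₂ n₁ = 455 − 85 × 2 = 285.000 ms.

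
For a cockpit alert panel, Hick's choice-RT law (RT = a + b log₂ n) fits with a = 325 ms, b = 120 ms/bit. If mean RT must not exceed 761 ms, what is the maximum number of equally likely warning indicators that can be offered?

12

Set 325 + 120·log₂ n ≤ 761 → log₂ n ≤ (761 − 325)/120 = 3.6333.
So n ≤ 2^3.6333 = 12.409; the largest integer n is 12.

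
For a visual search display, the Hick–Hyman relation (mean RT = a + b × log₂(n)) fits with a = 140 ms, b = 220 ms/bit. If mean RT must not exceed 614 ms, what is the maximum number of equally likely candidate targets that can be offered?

Set 140 + 220·log₂ n ≤ 614 → log₂ n ≤ (614 − 140)/220 = 2.1545.
So n ≤ 2^2.1545 = 4.452; the largest integer n is 4.

4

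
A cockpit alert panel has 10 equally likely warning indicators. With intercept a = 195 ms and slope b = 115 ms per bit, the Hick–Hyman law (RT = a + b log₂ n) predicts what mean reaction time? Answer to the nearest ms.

577 ms

log₂(10) = 3.3219 bits, so RT = 195 + 115 × 3.3219 ≈ 577.022 ms.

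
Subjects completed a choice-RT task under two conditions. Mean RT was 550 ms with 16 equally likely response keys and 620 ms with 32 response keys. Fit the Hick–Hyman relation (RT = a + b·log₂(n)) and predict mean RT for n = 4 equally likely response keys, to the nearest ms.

410 ms

With log₂ n on the abscissa the relation is linear; from the two conditions:
  b = (620 − 550) / (log₂ 32 − log₂ 16) = 70 / (5 − 4) = 70 ms/bit
  a = 550 − 70 × 4 = 270 ms
Then RT(4) = 270 + 70 × log₂ 4 = 270 + 70 × 2 ≈ 410.000 ms.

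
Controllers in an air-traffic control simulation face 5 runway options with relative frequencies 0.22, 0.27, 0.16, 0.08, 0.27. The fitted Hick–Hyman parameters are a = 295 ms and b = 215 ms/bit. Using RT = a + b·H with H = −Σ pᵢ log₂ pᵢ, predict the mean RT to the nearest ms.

Entropy contributions −pᵢ log₂ pᵢ: 0.4806, 0.5100, 0.4230, 0.2915, 0.5100; sum H = 2.2151 bits.
RT = a + bH = 295 + 215·2.2151 = 771.26 ms.

771 ms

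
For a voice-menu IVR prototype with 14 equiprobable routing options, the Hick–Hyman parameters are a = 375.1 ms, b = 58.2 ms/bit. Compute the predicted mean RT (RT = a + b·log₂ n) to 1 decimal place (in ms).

596.7 ms

log₂(14) = 3.8074 bits, so RT = 375.1 + 58.2 × 3.8074 ≈ 596.688 ms.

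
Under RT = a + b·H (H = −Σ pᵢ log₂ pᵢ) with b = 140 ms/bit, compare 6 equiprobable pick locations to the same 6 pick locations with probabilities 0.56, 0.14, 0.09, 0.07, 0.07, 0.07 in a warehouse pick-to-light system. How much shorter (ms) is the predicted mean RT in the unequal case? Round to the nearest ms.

Equiprobable entropy H₀ = log₂ 6 = 2.5850 bits.
Skewed entropy H = −Σ pᵢ log₂ pᵢ = 1.9839 bits.
ΔRT = b·(H₀ − H) = 140 × 0.6011 = 84.15 ms.

84 ms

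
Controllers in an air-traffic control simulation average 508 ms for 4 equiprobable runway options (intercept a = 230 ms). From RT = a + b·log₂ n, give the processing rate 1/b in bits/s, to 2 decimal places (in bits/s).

b = (508 − 230)/log₂ 4 = 278/2 = 139.000 ms per bit = 0.13900 s/bit; the reciprocal is 7.194 bits/s.

7.19 bits/s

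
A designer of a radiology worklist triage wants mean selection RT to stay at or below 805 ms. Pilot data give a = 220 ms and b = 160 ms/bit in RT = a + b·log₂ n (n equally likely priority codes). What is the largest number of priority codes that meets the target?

12

Information budget: (805 − 220)/160 = 3.6562 bits, so n ≤ 2^3.6562 = 12.608 → at most 12.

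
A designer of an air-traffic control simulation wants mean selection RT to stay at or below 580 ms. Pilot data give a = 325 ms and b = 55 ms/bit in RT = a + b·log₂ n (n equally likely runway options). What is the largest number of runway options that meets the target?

24

Set 325 + 55·log₂ n ≤ 580 → log₂ n ≤ (580 − 325)/55 = 4.6364.
So n ≤ 2^4.6364 = 24.871; the largest integer n is 24.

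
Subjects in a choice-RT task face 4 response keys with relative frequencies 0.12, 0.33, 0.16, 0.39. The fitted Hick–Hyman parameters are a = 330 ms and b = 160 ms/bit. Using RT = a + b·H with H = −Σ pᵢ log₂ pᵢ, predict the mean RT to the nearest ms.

626 ms

H = 0.12·log₂(1/0.12) + 0.33·log₂(1/0.33) + 0.16·log₂(1/0.16) + 0.39·log₂(1/0.39) = 1.8477 bits.
RT = 330 + 160 × 1.8477 = 625.63 ms.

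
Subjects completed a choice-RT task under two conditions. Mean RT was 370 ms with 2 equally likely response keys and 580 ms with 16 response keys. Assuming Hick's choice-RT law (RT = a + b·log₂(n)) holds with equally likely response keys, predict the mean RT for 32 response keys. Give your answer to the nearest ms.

650 ms

Solve the two-equation system in a and b:
  b = (580 − 370) / (log₂ 16 − log₂ 2) = 210 / (4 − 1) = 70 ms/bit
  a = 370 − 70 × 1 = 300 ms
Then RT(32) = 300 + 70 × log₂ 32 = 300 + 70 × 5 ≈ 650.000 ms.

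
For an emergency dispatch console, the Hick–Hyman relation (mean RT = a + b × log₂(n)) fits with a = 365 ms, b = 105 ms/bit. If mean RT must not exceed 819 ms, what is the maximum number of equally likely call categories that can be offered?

20

Information budget: (819 − 365)/105 = 4.3238 bits, so n ≤ 2^4.3238 = 20.026 → at most 20.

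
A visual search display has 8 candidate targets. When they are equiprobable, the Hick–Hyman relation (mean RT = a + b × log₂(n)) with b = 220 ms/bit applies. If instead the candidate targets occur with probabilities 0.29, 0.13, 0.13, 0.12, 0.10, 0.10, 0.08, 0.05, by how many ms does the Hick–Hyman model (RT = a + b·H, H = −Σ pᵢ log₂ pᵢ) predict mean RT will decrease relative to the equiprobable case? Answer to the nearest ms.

39 ms

The RT saving is b·ΔH. Equiprobable H₀ = log₂(8) = 3.0000 bits; with the given probabilities H = 2.8222 bits.
b·(H₀ − H) = 220 × (3.0000 − 2.8222) = 39.11 ms.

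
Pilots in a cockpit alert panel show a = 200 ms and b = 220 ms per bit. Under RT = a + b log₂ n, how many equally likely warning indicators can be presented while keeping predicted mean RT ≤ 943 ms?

220·log₂ n ≤ 943 − 200 = 743, giving log₂ n ≤ 3.3773 and n ≤ 10.391. The largest whole number is 10.

10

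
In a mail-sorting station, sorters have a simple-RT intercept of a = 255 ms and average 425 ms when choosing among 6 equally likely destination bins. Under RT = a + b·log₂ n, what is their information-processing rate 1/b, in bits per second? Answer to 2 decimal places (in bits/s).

15.21 bits/s

b = (425 − 255)/log₂ 6 = 170/2.5850 = 65.765 ms per bit = 0.06576 s/bit; the reciprocal is 15.206 bits/s.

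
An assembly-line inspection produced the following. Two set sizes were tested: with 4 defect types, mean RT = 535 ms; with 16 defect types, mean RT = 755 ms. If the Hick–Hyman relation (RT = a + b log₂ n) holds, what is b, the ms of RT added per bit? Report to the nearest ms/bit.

110 ms/bit

Slope: b = (755 − 535) / (log₂ 16 − log₂ 4) = 220/2.0000 = 110 ms/bit.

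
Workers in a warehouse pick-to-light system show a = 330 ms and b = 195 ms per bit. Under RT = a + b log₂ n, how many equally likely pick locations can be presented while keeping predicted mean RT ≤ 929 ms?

Information budget: (929 − 330)/195 = 3.0718 bits, so n ≤ 2^3.0718 = 8.408 → at most 8.

8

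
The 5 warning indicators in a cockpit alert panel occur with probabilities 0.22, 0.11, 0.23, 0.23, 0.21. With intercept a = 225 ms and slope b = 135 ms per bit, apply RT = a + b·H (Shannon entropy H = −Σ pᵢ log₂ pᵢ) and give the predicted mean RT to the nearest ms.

533 ms

Entropy contributions −pᵢ log₂ pᵢ: 0.4806, 0.3503, 0.4877, 0.4877, 0.4728; sum H = 2.2790 bits.
RT = a + bH = 225 + 135·2.2790 = 532.67 ms.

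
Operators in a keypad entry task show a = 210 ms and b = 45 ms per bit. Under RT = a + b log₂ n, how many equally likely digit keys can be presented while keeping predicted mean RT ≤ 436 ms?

32

Information budget: (436 − 210)/45 = 5.0222 bits, so n ≤ 2^5.0222 = 32.497 → at most 32.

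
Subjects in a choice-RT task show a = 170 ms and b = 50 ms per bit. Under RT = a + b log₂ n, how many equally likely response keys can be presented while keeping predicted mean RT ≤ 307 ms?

Set 170 + 50·log₂ n ≤ 307 → log₂ n ≤ (307 − 170)/50 = 2.7400.
So n ≤ 2^2.7400 = 6.681; the largest integer n is 6.

6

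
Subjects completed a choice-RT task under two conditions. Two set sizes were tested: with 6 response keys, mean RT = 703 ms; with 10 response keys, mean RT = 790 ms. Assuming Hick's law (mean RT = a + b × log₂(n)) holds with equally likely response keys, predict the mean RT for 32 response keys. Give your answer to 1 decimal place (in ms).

988.1 ms

Fit slope and intercept:
  b = (790 − 703) / (log₂ 10 − log₂ 6) = 87 / (3.3219 − 2.5850) = 118.052 ms/bit
  a = 703 − 118.052 × 2.5850 = 397.841 ms
Then RT(32) = 397.841 + 118.052 × log₂ 32 = 397.841 + 118.052 × 5 ≈ 988.099 ms.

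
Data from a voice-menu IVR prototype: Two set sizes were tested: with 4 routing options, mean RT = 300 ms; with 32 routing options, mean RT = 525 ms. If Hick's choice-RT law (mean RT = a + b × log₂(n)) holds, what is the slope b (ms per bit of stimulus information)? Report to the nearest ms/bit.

75 ms/bit

Slope: b = (525 − 300) / (log₂ 32 − log₂ 4) = 225/3.0000 = 75 ms/bit.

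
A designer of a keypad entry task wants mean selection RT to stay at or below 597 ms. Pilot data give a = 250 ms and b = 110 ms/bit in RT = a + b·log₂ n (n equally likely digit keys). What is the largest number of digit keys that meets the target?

Information budget: (597 − 250)/110 = 3.1545 bits, so n ≤ 2^3.1545 = 8.905 → at most 8.

8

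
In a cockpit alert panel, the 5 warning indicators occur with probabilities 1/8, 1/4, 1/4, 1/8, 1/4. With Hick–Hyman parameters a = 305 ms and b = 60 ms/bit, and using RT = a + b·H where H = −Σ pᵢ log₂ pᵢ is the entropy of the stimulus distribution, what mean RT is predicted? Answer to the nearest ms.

440 ms

H = −Σ pᵢ log₂ pᵢ = 0.125·3 + 0.25·2 + 0.25·2 + 0.125·3 + 0.25·2 = 2.250 bits.
RT = 305 + 60 × 2.250 = 440.00 ms.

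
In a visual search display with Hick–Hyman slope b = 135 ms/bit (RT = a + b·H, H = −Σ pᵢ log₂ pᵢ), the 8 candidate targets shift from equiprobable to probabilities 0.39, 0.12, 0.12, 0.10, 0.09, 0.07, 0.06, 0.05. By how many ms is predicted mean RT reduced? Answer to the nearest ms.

49 ms

Equiprobable entropy H₀ = log₂ 8 = 3.0000 bits.
Skewed entropy H = −Σ pᵢ log₂ pᵢ = 2.6370 bits.
ΔRT = b·(H₀ − H) = 135 × 0.3630 = 49.01 ms.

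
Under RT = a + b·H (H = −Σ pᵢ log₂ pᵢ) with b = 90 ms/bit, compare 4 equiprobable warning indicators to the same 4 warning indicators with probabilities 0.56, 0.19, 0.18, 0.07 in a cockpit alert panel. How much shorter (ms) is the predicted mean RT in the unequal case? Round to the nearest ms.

The RT saving is b·ΔH. Equiprobable H₀ = log₂(4) = 2.0000 bits; with the given probabilities H = 1.6375 bits.
b·(H₀ − H) = 90 × (2.0000 − 1.6375) = 32.62 ms.

33 ms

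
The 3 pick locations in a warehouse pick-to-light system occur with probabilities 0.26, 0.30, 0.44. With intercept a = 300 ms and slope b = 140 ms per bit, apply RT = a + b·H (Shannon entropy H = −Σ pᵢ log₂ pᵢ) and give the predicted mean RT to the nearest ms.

Entropy contributions −pᵢ log₂ pᵢ: 0.5053, 0.5211, 0.5211; sum H = 1.5475 bits.
RT = a + bH = 300 + 140·1.5475 = 516.65 ms.

517 ms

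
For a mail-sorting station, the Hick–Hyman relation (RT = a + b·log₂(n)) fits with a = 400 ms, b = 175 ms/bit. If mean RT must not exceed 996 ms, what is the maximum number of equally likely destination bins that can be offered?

10

Set 400 + 175·log₂ n ≤ 996 → log₂ n ≤ (996 − 400)/175 = 3.4057.
So n ≤ 2^3.4057 = 10.598; the largest integer n is 10.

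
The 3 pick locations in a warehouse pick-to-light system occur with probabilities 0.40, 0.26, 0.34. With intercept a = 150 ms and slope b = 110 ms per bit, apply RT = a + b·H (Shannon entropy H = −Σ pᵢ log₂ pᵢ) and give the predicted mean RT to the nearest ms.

H = 0.40·log₂(1/0.40) + 0.26·log₂(1/0.26) + 0.34·log₂(1/0.34) = 1.5632 bits.
RT = 150 + 110 × 1.5632 = 321.96 ms.

322 ms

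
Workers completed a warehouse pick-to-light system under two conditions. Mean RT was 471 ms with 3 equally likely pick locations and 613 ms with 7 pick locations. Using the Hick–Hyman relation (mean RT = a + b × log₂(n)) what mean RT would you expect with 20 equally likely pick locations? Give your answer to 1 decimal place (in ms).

788.9 ms

Solve the two-equation system in a and b:
  b = (613 − 471) / (log₂ 7 − log₂ 3) = 142 / (2.8074 − 1.5850) = 116.166 ms/bit
  a = 471 − 116.166 × 1.5850 = 286.882 ms
Then RT(20) = 286.882 + 116.166 × log₂ 20 = 286.882 + 116.166 × 4.3219 ≈ 788.941 ms.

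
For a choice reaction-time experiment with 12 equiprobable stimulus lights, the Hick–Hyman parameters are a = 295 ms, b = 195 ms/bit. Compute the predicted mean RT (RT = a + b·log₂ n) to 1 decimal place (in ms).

994.1 ms

log₂(12) = 3.5850 bits, so RT = 295 + 195 × 3.5850 ≈ 994.068 ms.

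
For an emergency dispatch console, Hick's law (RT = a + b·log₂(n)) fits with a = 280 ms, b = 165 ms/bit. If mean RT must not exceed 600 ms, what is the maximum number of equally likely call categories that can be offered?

3

Information budget: (600 − 280)/165 = 1.9394 bits, so n ≤ 2^1.9394 = 3.835 → at most 3.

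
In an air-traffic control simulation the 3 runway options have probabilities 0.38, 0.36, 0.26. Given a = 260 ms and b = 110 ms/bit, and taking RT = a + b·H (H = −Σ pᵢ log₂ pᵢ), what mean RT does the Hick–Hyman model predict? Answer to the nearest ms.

432 ms

H = 0.38·log₂(1/0.38) + 0.36·log₂(1/0.36) + 0.26·log₂(1/0.26) = 1.5664 bits.
RT = 260 + 110 × 1.5664 = 432.30 ms.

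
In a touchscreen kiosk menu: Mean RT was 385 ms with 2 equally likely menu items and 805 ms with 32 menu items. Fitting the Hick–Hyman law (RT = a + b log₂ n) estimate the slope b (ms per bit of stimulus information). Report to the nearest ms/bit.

The slope on a log₂ axis is (805 − 385) / (5 − 1) = 105 ms/bit.

105 ms/bit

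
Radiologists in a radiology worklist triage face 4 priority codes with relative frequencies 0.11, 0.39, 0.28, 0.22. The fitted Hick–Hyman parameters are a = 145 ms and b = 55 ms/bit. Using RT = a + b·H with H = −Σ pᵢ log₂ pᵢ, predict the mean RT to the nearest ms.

Entropy contributions −pᵢ log₂ pᵢ: 0.3503, 0.5298, 0.5142, 0.4806; sum H = 1.8749 bits.
RT = a + bH = 145 + 55·1.8749 = 248.12 ms.

248 ms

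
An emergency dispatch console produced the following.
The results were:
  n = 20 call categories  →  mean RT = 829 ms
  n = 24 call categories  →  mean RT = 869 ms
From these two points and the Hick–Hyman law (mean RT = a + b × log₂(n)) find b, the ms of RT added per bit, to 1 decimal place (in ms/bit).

152.1 ms/bit

b = (RT₂ − RT₁)/(log₂ n₂ − log₂ n₁) = (869 − 829)/(4.5850 − 4.3219) = 152.071 ms/bit.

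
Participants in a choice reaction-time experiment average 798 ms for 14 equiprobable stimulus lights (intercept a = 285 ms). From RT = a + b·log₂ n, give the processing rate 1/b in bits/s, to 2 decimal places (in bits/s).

Choice component = 798 − 285 = 513 ms over log₂(14) = 3.8074 bits.
b = 513 / 3.8074 = 134.739 ms/bit, so 1/b = 7.422 bits/s.

7.42 bits/s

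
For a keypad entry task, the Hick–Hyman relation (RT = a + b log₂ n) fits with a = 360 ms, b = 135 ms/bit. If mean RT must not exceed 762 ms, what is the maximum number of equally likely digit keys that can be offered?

7

Set 360 + 135·log₂ n ≤ 762 → log₂ n ≤ (762 − 360)/135 = 2.9778.
So n ≤ 2^2.9778 = 7.878; the largest integer n is 7.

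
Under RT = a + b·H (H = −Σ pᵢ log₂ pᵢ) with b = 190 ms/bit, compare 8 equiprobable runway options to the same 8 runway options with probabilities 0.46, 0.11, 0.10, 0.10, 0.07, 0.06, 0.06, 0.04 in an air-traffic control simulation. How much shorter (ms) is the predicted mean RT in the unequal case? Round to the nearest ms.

The RT saving is b·ΔH. Equiprobable H₀ = log₂(8) = 3.0000 bits; with the given probabilities H = 2.4714 bits.
b·(H₀ − H) = 190 × (3.0000 − 2.4714) = 100.44 ms.

100 ms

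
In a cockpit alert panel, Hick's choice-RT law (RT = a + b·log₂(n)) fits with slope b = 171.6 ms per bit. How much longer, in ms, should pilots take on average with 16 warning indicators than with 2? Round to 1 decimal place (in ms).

ΔRT = (a + b log₂ n₂) − (a + b log₂ n₁) = b·(log₂ n₂ − log₂ n₁).
log₂(16) − log₂(2) = log₂(16/2) = log₂(8) = 3.
ΔRT = 171.6 × 3.0000 = 514.800 ms.

514.8 ms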